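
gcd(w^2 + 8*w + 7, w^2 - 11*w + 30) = 1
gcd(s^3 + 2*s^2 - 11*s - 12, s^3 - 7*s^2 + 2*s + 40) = 1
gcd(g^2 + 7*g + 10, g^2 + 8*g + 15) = g + 5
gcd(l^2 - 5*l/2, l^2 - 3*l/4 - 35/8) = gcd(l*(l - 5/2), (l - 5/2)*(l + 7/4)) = l - 5/2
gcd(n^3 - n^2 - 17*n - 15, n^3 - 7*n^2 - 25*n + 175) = n - 5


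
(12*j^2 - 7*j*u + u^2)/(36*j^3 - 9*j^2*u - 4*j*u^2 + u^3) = 1/(3*j + u)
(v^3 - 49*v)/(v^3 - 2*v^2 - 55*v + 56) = v*(v - 7)/(v^2 - 9*v + 8)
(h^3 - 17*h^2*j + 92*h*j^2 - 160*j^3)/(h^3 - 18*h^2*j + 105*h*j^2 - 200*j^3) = (h - 4*j)/(h - 5*j)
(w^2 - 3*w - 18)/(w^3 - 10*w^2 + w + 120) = (w - 6)/(w^2 - 13*w + 40)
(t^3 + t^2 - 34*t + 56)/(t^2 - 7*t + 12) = (t^2 + 5*t - 14)/(t - 3)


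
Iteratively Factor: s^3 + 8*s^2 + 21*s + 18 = (s + 3)*(s^2 + 5*s + 6) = (s + 3)^2*(s + 2)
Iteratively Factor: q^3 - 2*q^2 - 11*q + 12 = (q - 4)*(q^2 + 2*q - 3) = (q - 4)*(q + 3)*(q - 1)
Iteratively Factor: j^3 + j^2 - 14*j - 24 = (j + 2)*(j^2 - j - 12) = (j + 2)*(j + 3)*(j - 4)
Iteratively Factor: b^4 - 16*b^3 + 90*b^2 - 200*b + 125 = (b - 5)*(b^3 - 11*b^2 + 35*b - 25) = (b - 5)^2*(b^2 - 6*b + 5) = (b - 5)^2*(b - 1)*(b - 5)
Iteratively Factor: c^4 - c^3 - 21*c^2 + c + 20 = (c - 1)*(c^3 - 21*c - 20) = (c - 5)*(c - 1)*(c^2 + 5*c + 4) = (c - 5)*(c - 1)*(c + 1)*(c + 4)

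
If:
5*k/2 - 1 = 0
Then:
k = 2/5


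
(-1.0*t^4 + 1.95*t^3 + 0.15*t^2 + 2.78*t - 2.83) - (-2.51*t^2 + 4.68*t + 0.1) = -1.0*t^4 + 1.95*t^3 + 2.66*t^2 - 1.9*t - 2.93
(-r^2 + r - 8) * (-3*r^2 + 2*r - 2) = 3*r^4 - 5*r^3 + 28*r^2 - 18*r + 16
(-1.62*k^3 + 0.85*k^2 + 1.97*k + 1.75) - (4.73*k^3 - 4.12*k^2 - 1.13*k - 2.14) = -6.35*k^3 + 4.97*k^2 + 3.1*k + 3.89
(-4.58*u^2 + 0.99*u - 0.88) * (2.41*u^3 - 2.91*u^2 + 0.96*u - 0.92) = -11.0378*u^5 + 15.7137*u^4 - 9.3985*u^3 + 7.7248*u^2 - 1.7556*u + 0.8096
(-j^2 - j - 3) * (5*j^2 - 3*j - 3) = -5*j^4 - 2*j^3 - 9*j^2 + 12*j + 9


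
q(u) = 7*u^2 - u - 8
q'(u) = 14*u - 1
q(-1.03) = 0.46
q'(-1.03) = -15.42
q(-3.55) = 83.77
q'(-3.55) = -50.70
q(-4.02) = 109.14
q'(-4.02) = -57.28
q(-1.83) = 17.27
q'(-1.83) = -26.62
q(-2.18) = 27.45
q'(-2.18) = -31.52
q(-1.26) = 4.37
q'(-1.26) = -18.64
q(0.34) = -7.53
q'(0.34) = 3.76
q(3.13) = 57.45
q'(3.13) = 42.82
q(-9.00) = 568.00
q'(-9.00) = -127.00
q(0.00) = -8.00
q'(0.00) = -1.00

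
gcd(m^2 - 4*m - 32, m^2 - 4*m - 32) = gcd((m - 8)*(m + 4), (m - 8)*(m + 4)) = m^2 - 4*m - 32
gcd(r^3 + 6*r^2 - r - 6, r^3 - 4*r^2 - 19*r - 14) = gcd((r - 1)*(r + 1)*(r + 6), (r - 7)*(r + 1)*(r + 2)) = r + 1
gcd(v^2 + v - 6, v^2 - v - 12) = v + 3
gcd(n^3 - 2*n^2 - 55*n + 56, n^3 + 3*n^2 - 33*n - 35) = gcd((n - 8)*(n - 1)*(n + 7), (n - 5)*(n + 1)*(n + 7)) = n + 7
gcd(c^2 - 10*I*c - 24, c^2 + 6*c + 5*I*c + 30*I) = 1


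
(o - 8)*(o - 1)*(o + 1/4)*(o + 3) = o^4 - 23*o^3/4 - 41*o^2/2 + 77*o/4 + 6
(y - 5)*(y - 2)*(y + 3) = y^3 - 4*y^2 - 11*y + 30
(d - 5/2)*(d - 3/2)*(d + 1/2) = d^3 - 7*d^2/2 + 7*d/4 + 15/8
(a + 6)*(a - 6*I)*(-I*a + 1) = -I*a^3 - 5*a^2 - 6*I*a^2 - 30*a - 6*I*a - 36*I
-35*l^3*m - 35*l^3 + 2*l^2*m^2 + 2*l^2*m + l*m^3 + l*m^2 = (-5*l + m)*(7*l + m)*(l*m + l)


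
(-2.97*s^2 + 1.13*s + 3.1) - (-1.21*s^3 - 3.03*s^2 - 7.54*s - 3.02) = 1.21*s^3 + 0.0599999999999996*s^2 + 8.67*s + 6.12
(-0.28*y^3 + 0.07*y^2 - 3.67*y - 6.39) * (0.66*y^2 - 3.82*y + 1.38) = -0.1848*y^5 + 1.1158*y^4 - 3.076*y^3 + 9.8986*y^2 + 19.3452*y - 8.8182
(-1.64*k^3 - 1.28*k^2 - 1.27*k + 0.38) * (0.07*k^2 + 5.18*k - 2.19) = -0.1148*k^5 - 8.5848*k^4 - 3.1277*k^3 - 3.7488*k^2 + 4.7497*k - 0.8322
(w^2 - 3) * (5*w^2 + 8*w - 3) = 5*w^4 + 8*w^3 - 18*w^2 - 24*w + 9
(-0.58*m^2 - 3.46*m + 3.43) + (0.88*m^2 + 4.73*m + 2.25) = 0.3*m^2 + 1.27*m + 5.68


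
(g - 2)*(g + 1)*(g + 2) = g^3 + g^2 - 4*g - 4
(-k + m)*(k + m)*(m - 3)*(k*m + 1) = -k^3*m^2 + 3*k^3*m - k^2*m + 3*k^2 + k*m^4 - 3*k*m^3 + m^3 - 3*m^2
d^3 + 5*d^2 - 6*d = d*(d - 1)*(d + 6)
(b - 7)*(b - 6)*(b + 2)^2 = b^4 - 9*b^3 - 6*b^2 + 116*b + 168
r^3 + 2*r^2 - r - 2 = (r - 1)*(r + 1)*(r + 2)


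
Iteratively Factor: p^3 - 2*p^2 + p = (p - 1)*(p^2 - p) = (p - 1)^2*(p)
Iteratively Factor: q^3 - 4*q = (q - 2)*(q^2 + 2*q) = (q - 2)*(q + 2)*(q)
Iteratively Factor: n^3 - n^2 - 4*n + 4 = (n + 2)*(n^2 - 3*n + 2) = (n - 2)*(n + 2)*(n - 1)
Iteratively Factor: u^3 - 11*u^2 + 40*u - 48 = (u - 3)*(u^2 - 8*u + 16) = (u - 4)*(u - 3)*(u - 4)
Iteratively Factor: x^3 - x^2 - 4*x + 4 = (x - 1)*(x^2 - 4) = (x - 2)*(x - 1)*(x + 2)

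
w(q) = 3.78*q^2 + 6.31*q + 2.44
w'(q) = 7.56*q + 6.31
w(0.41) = 5.66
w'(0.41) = 9.41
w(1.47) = 19.88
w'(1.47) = 17.42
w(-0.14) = 1.63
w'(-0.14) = 5.25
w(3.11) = 58.62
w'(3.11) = 29.82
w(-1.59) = 1.96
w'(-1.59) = -5.71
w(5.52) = 152.45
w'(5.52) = 48.04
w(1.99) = 29.97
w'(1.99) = 21.35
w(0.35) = 5.11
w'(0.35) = 8.96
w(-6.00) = 100.66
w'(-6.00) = -39.05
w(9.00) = 365.41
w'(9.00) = 74.35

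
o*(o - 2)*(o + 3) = o^3 + o^2 - 6*o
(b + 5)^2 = b^2 + 10*b + 25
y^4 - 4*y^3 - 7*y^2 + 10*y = y*(y - 5)*(y - 1)*(y + 2)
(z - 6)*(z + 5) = z^2 - z - 30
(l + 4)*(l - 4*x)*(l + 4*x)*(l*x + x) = l^4*x + 5*l^3*x - 16*l^2*x^3 + 4*l^2*x - 80*l*x^3 - 64*x^3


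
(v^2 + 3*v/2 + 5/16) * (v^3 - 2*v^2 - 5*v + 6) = v^5 - v^4/2 - 123*v^3/16 - 17*v^2/8 + 119*v/16 + 15/8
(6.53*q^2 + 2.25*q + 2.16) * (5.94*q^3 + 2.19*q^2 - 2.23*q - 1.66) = 38.7882*q^5 + 27.6657*q^4 + 3.196*q^3 - 11.1269*q^2 - 8.5518*q - 3.5856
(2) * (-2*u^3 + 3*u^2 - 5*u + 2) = -4*u^3 + 6*u^2 - 10*u + 4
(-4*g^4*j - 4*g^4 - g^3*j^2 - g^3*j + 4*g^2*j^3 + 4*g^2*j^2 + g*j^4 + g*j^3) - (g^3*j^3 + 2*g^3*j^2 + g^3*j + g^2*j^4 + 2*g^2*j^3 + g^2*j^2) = -4*g^4*j - 4*g^4 - g^3*j^3 - 3*g^3*j^2 - 2*g^3*j - g^2*j^4 + 2*g^2*j^3 + 3*g^2*j^2 + g*j^4 + g*j^3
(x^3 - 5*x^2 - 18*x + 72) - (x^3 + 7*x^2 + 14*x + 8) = -12*x^2 - 32*x + 64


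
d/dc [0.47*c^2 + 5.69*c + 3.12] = 0.94*c + 5.69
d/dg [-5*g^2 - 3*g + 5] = -10*g - 3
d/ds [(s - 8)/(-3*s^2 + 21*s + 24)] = 1/(3*(s^2 + 2*s + 1))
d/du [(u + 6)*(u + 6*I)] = 2*u + 6 + 6*I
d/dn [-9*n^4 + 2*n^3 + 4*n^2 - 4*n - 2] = -36*n^3 + 6*n^2 + 8*n - 4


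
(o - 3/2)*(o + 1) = o^2 - o/2 - 3/2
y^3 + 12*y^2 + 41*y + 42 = (y + 2)*(y + 3)*(y + 7)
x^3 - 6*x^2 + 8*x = x*(x - 4)*(x - 2)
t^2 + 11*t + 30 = (t + 5)*(t + 6)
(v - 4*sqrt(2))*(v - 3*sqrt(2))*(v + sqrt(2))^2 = v^4 - 5*sqrt(2)*v^3 - 2*v^2 + 34*sqrt(2)*v + 48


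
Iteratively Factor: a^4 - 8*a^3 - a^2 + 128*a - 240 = (a + 4)*(a^3 - 12*a^2 + 47*a - 60) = (a - 4)*(a + 4)*(a^2 - 8*a + 15) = (a - 4)*(a - 3)*(a + 4)*(a - 5)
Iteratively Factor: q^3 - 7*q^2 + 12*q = (q)*(q^2 - 7*q + 12) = q*(q - 3)*(q - 4)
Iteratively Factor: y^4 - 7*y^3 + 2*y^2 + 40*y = (y - 4)*(y^3 - 3*y^2 - 10*y) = y*(y - 4)*(y^2 - 3*y - 10) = y*(y - 4)*(y + 2)*(y - 5)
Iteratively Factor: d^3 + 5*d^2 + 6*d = (d)*(d^2 + 5*d + 6) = d*(d + 2)*(d + 3)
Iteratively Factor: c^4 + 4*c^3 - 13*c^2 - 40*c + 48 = (c - 3)*(c^3 + 7*c^2 + 8*c - 16) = (c - 3)*(c + 4)*(c^2 + 3*c - 4) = (c - 3)*(c + 4)^2*(c - 1)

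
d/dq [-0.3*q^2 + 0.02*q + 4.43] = 0.02 - 0.6*q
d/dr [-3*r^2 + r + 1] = 1 - 6*r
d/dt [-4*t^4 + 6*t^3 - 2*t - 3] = -16*t^3 + 18*t^2 - 2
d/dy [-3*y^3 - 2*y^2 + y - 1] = -9*y^2 - 4*y + 1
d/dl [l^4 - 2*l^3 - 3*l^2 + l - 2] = 4*l^3 - 6*l^2 - 6*l + 1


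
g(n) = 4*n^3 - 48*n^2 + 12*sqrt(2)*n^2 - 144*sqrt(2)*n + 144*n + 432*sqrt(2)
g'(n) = 12*n^2 - 96*n + 24*sqrt(2)*n - 144*sqrt(2) + 144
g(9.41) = 635.02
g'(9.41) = 418.96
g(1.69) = 440.82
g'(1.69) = -130.25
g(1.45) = 471.41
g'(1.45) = -124.40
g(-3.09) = 380.96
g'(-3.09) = 246.69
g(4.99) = 37.67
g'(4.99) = -70.52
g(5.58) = 6.93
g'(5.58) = -32.30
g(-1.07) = 634.34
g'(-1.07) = 20.50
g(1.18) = 503.92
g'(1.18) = -116.17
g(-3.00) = 402.62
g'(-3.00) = 234.53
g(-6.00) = -1012.24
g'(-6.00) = 744.71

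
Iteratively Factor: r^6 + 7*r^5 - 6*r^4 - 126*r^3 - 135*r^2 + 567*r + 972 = (r - 3)*(r^5 + 10*r^4 + 24*r^3 - 54*r^2 - 297*r - 324) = (r - 3)*(r + 3)*(r^4 + 7*r^3 + 3*r^2 - 63*r - 108) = (r - 3)*(r + 3)^2*(r^3 + 4*r^2 - 9*r - 36) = (r - 3)^2*(r + 3)^2*(r^2 + 7*r + 12) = (r - 3)^2*(r + 3)^3*(r + 4)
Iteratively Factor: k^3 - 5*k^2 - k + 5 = (k + 1)*(k^2 - 6*k + 5) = (k - 5)*(k + 1)*(k - 1)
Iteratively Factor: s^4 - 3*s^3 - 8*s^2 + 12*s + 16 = (s + 1)*(s^3 - 4*s^2 - 4*s + 16) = (s - 4)*(s + 1)*(s^2 - 4) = (s - 4)*(s - 2)*(s + 1)*(s + 2)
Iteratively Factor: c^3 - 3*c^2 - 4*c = (c + 1)*(c^2 - 4*c) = c*(c + 1)*(c - 4)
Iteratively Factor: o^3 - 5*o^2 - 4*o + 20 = (o - 5)*(o^2 - 4) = (o - 5)*(o + 2)*(o - 2)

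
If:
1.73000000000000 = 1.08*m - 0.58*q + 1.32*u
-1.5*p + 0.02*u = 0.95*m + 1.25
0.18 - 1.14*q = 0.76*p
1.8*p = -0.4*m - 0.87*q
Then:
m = -2.23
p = 0.62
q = -0.25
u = 3.02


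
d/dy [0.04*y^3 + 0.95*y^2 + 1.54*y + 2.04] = 0.12*y^2 + 1.9*y + 1.54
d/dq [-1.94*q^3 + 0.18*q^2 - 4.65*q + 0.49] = -5.82*q^2 + 0.36*q - 4.65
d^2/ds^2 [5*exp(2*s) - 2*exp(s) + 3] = (20*exp(s) - 2)*exp(s)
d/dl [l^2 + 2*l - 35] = 2*l + 2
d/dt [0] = 0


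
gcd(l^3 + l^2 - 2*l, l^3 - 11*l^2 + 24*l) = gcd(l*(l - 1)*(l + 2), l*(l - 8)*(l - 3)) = l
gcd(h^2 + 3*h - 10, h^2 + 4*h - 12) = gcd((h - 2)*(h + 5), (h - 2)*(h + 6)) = h - 2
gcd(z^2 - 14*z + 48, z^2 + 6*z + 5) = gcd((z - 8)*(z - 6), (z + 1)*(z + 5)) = 1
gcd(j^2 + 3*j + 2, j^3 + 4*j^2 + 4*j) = j + 2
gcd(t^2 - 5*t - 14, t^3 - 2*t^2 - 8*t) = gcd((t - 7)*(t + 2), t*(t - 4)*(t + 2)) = t + 2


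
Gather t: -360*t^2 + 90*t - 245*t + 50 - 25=-360*t^2 - 155*t + 25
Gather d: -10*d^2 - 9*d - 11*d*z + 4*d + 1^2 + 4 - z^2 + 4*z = -10*d^2 + d*(-11*z - 5) - z^2 + 4*z + 5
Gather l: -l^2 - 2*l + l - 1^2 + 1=-l^2 - l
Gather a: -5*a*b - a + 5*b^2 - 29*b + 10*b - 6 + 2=a*(-5*b - 1) + 5*b^2 - 19*b - 4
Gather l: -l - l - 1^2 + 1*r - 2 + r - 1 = -2*l + 2*r - 4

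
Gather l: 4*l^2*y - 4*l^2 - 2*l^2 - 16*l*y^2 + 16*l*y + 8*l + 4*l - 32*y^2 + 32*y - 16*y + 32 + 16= l^2*(4*y - 6) + l*(-16*y^2 + 16*y + 12) - 32*y^2 + 16*y + 48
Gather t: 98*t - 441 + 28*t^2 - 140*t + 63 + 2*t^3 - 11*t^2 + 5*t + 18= 2*t^3 + 17*t^2 - 37*t - 360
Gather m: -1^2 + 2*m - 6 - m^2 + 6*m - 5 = -m^2 + 8*m - 12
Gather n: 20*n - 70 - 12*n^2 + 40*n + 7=-12*n^2 + 60*n - 63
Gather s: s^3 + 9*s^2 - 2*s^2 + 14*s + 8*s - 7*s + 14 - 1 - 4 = s^3 + 7*s^2 + 15*s + 9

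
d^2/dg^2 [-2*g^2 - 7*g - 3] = -4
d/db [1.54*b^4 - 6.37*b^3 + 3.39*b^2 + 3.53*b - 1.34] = 6.16*b^3 - 19.11*b^2 + 6.78*b + 3.53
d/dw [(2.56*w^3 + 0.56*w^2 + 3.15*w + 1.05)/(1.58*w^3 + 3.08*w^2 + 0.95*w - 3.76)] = (-1.77635683940025e-15*w^5 + 7.0*w^4 - 5.09*w^3 - 43.0238*w^2 - 10.6792*w - 12.8415)/(2.4964*w^6 + 9.7328*w^5 + 12.4884*w^4 - 6.0296*w^3 - 22.2591*w^2 - 7.144*w + 14.1376)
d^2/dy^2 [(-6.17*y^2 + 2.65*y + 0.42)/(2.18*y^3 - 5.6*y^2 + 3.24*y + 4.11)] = (-58.644616*y^6 + 75.5631599999999*y^5 + 91.3245599999996*y^4 + 596.785844*y^3 - 1040.147496*y^2 + 297.652824*y - 250.87401)/(10.360232*y^9 - 79.84032*y^8 + 251.287728*y^7 - 354.342428*y^6 + 72.4242239999999*y^5 + 384.487632*y^4 - 302.944482*y^3 - 154.351872*y^2 + 164.191212*y + 69.426531)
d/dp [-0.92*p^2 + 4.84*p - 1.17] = 4.84 - 1.84*p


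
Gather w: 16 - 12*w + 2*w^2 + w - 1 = 2*w^2 - 11*w + 15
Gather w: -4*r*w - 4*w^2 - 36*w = -4*w^2 + w*(-4*r - 36)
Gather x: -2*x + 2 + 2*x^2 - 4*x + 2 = 2*x^2 - 6*x + 4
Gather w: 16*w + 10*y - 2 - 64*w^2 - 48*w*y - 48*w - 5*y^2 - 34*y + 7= -64*w^2 + w*(-48*y - 32) - 5*y^2 - 24*y + 5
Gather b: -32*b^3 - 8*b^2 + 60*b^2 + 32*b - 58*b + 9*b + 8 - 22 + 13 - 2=-32*b^3 + 52*b^2 - 17*b - 3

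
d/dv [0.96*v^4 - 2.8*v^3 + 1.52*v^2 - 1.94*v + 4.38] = 3.84*v^3 - 8.4*v^2 + 3.04*v - 1.94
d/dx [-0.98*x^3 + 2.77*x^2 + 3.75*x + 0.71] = -2.94*x^2 + 5.54*x + 3.75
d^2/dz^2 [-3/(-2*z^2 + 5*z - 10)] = 6*(-4*z^2 + 10*z + (4*z - 5)^2 - 20)/(2*z^2 - 5*z + 10)^3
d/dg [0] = 0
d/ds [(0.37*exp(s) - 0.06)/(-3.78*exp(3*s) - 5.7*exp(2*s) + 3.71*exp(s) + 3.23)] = (2.7972*exp(3*s) + 1.4286*exp(2*s) - 0.684*exp(s) + 1.4177)*exp(s)/(14.2884*exp(6*s) + 43.092*exp(5*s) + 4.4424*exp(4*s) - 66.7128*exp(3*s) - 23.0579*exp(2*s) + 23.9666*exp(s) + 10.4329)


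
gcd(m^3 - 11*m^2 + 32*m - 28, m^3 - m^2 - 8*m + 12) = m^2 - 4*m + 4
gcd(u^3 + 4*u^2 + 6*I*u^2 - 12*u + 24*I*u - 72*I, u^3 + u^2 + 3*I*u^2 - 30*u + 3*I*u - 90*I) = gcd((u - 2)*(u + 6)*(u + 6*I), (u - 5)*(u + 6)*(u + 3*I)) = u + 6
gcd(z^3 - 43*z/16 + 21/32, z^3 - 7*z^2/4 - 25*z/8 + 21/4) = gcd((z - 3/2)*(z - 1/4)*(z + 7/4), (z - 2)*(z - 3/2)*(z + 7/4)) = z^2 + z/4 - 21/8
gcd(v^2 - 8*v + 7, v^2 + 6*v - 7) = v - 1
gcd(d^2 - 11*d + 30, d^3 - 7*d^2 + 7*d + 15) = d - 5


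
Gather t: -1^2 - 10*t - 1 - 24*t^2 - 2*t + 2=-24*t^2 - 12*t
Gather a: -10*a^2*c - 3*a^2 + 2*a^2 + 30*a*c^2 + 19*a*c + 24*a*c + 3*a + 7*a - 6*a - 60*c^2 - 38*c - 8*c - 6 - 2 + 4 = a^2*(-10*c - 1) + a*(30*c^2 + 43*c + 4) - 60*c^2 - 46*c - 4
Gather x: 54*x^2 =54*x^2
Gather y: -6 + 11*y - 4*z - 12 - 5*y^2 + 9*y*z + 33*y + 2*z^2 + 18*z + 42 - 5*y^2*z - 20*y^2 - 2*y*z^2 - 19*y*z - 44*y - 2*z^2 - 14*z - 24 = y^2*(-5*z - 25) + y*(-2*z^2 - 10*z)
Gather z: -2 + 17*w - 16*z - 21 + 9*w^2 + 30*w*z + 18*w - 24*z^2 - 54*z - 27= 9*w^2 + 35*w - 24*z^2 + z*(30*w - 70) - 50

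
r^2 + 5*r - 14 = (r - 2)*(r + 7)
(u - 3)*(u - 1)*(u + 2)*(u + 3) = u^4 + u^3 - 11*u^2 - 9*u + 18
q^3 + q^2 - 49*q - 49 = (q - 7)*(q + 1)*(q + 7)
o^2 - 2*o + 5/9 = (o - 5/3)*(o - 1/3)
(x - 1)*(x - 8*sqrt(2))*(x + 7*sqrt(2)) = x^3 - sqrt(2)*x^2 - x^2 - 112*x + sqrt(2)*x + 112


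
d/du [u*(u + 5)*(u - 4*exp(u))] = -4*u^2*exp(u) + 3*u^2 - 28*u*exp(u) + 10*u - 20*exp(u)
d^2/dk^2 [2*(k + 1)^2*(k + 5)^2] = 24*k^2 + 144*k + 184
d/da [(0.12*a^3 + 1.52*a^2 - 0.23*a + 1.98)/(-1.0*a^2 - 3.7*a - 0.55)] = (-0.12*a^4 - 0.888*a^3 - 6.052*a^2 + 2.288*a + 7.4525)/(1.0*a^4 + 7.4*a^3 + 14.79*a^2 + 4.07*a + 0.3025)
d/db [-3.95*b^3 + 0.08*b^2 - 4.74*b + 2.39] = -11.85*b^2 + 0.16*b - 4.74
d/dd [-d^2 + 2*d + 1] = 2 - 2*d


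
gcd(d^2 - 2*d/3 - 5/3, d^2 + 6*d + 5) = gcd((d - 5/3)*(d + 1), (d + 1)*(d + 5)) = d + 1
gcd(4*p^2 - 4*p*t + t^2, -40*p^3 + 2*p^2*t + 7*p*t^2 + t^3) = 2*p - t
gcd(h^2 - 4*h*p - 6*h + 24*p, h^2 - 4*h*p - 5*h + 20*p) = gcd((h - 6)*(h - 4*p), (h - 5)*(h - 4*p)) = -h + 4*p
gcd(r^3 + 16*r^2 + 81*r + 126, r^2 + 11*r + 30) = r + 6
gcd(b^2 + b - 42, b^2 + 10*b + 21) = b + 7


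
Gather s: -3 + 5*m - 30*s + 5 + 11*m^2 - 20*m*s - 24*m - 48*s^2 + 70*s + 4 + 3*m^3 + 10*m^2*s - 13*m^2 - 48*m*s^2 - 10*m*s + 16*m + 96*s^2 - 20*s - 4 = 3*m^3 - 2*m^2 - 3*m + s^2*(48 - 48*m) + s*(10*m^2 - 30*m + 20) + 2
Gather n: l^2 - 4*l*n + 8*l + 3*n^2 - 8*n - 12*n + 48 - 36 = l^2 + 8*l + 3*n^2 + n*(-4*l - 20) + 12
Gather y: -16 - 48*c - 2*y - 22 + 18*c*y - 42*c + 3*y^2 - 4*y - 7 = -90*c + 3*y^2 + y*(18*c - 6) - 45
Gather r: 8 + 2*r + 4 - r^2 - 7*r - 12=-r^2 - 5*r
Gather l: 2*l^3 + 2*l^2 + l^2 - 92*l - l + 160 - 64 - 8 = 2*l^3 + 3*l^2 - 93*l + 88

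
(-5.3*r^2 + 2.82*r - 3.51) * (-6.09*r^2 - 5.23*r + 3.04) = 32.277*r^4 + 10.5452*r^3 - 9.4847*r^2 + 26.9301*r - 10.6704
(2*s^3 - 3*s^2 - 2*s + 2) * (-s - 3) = -2*s^4 - 3*s^3 + 11*s^2 + 4*s - 6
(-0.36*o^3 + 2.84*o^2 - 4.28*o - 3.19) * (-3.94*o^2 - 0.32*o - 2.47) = 1.4184*o^5 - 11.0744*o^4 + 16.8436*o^3 + 6.9234*o^2 + 11.5924*o + 7.8793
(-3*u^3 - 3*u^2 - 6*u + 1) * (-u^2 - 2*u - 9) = 3*u^5 + 9*u^4 + 39*u^3 + 38*u^2 + 52*u - 9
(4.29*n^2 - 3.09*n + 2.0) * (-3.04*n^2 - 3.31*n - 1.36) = -13.0416*n^4 - 4.8063*n^3 - 1.6865*n^2 - 2.4176*n - 2.72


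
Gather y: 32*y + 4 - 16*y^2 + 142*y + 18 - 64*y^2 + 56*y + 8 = -80*y^2 + 230*y + 30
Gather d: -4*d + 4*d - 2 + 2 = 0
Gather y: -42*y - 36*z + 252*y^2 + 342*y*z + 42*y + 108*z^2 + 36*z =252*y^2 + 342*y*z + 108*z^2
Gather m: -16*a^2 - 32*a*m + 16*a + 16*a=-16*a^2 - 32*a*m + 32*a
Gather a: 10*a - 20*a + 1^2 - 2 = -10*a - 1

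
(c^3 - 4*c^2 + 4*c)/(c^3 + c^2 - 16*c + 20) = c/(c + 5)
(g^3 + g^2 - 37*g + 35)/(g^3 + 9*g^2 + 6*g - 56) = (g^2 - 6*g + 5)/(g^2 + 2*g - 8)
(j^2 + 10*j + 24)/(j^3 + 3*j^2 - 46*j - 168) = 1/(j - 7)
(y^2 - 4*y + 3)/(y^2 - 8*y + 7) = (y - 3)/(y - 7)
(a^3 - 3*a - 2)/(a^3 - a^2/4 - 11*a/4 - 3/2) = 4*(a + 1)/(4*a + 3)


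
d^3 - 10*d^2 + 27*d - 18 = (d - 6)*(d - 3)*(d - 1)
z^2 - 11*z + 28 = (z - 7)*(z - 4)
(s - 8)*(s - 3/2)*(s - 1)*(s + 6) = s^4 - 9*s^3/2 - 83*s^2/2 + 117*s - 72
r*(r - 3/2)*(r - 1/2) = r^3 - 2*r^2 + 3*r/4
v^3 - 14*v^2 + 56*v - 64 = (v - 8)*(v - 4)*(v - 2)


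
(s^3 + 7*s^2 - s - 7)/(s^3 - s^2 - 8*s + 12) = (s^3 + 7*s^2 - s - 7)/(s^3 - s^2 - 8*s + 12)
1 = 1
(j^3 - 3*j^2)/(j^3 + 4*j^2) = (j - 3)/(j + 4)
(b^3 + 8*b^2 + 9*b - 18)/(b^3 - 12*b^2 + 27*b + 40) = (b^3 + 8*b^2 + 9*b - 18)/(b^3 - 12*b^2 + 27*b + 40)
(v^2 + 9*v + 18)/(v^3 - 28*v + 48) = (v + 3)/(v^2 - 6*v + 8)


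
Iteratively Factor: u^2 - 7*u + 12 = (u - 3)*(u - 4)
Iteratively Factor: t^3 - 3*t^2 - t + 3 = (t + 1)*(t^2 - 4*t + 3) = (t - 3)*(t + 1)*(t - 1)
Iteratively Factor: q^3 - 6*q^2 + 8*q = (q - 2)*(q^2 - 4*q) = (q - 4)*(q - 2)*(q)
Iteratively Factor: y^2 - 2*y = (y - 2)*(y)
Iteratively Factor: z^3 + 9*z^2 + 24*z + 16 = (z + 4)*(z^2 + 5*z + 4) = (z + 4)^2*(z + 1)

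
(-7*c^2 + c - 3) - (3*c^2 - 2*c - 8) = -10*c^2 + 3*c + 5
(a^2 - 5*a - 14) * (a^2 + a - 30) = a^4 - 4*a^3 - 49*a^2 + 136*a + 420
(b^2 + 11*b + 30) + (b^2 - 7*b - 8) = 2*b^2 + 4*b + 22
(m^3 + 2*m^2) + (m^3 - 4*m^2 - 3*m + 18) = 2*m^3 - 2*m^2 - 3*m + 18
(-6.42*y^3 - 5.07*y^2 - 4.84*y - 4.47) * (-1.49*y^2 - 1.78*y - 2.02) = 9.5658*y^5 + 18.9819*y^4 + 29.2046*y^3 + 25.5169*y^2 + 17.7334*y + 9.0294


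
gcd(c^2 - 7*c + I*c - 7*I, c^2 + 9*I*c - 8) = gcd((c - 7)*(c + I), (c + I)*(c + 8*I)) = c + I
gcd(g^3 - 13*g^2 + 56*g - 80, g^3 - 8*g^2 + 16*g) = g^2 - 8*g + 16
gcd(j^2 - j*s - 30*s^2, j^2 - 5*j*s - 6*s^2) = -j + 6*s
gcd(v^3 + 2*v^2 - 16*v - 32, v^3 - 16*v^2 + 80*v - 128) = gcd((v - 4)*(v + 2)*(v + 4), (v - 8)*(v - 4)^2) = v - 4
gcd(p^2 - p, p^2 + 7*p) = p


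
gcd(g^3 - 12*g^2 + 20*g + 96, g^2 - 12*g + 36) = g - 6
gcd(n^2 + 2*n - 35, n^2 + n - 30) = n - 5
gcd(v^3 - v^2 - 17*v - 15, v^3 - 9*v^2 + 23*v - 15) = v - 5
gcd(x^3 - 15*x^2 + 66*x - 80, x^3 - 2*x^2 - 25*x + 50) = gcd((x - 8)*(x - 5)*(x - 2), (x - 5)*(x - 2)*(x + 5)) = x^2 - 7*x + 10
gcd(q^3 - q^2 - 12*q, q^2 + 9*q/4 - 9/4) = q + 3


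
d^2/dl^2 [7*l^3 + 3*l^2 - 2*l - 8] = 42*l + 6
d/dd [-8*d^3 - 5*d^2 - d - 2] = -24*d^2 - 10*d - 1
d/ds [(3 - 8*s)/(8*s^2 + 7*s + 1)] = (64*s^2 - 48*s - 29)/(64*s^4 + 112*s^3 + 65*s^2 + 14*s + 1)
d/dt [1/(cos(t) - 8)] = sin(t)/(cos(t) - 8)^2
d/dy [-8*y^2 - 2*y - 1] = -16*y - 2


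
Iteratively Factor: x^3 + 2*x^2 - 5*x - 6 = (x - 2)*(x^2 + 4*x + 3) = (x - 2)*(x + 3)*(x + 1)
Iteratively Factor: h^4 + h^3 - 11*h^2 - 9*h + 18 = (h - 1)*(h^3 + 2*h^2 - 9*h - 18) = (h - 1)*(h + 3)*(h^2 - h - 6) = (h - 3)*(h - 1)*(h + 3)*(h + 2)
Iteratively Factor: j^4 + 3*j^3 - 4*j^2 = (j + 4)*(j^3 - j^2) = j*(j + 4)*(j^2 - j) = j*(j - 1)*(j + 4)*(j)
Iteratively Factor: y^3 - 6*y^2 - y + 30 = (y - 3)*(y^2 - 3*y - 10) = (y - 5)*(y - 3)*(y + 2)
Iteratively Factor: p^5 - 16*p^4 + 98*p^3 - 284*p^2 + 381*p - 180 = (p - 3)*(p^4 - 13*p^3 + 59*p^2 - 107*p + 60) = (p - 3)*(p - 1)*(p^3 - 12*p^2 + 47*p - 60) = (p - 3)^2*(p - 1)*(p^2 - 9*p + 20) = (p - 4)*(p - 3)^2*(p - 1)*(p - 5)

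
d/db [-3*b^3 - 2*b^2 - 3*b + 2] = -9*b^2 - 4*b - 3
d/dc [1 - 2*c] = -2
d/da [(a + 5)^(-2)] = -2/(a + 5)^3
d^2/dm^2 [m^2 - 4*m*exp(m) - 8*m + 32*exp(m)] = -4*m*exp(m) + 24*exp(m) + 2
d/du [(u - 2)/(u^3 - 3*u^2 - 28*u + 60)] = (1 - 2*u)/(u^4 - 2*u^3 - 59*u^2 + 60*u + 900)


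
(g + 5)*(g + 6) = g^2 + 11*g + 30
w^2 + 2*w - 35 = (w - 5)*(w + 7)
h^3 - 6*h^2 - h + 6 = (h - 6)*(h - 1)*(h + 1)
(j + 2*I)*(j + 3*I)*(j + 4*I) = j^3 + 9*I*j^2 - 26*j - 24*I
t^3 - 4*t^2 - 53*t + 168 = (t - 8)*(t - 3)*(t + 7)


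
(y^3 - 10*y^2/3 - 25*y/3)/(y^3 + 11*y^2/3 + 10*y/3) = (y - 5)/(y + 2)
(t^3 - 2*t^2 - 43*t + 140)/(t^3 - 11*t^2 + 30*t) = (t^2 + 3*t - 28)/(t*(t - 6))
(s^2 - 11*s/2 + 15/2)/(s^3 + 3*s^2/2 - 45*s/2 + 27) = (2*s - 5)/(2*s^2 + 9*s - 18)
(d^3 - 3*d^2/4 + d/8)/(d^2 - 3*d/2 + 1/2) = d*(4*d - 1)/(4*(d - 1))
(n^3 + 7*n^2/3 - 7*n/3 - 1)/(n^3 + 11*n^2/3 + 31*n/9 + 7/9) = 3*(n^2 + 2*n - 3)/(3*n^2 + 10*n + 7)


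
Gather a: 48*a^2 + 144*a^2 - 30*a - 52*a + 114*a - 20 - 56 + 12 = 192*a^2 + 32*a - 64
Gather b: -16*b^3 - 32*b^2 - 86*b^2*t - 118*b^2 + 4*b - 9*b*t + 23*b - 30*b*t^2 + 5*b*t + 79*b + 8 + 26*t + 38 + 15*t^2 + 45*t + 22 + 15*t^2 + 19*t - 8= -16*b^3 + b^2*(-86*t - 150) + b*(-30*t^2 - 4*t + 106) + 30*t^2 + 90*t + 60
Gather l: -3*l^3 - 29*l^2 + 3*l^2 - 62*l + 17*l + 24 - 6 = -3*l^3 - 26*l^2 - 45*l + 18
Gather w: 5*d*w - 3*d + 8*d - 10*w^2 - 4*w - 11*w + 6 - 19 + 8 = 5*d - 10*w^2 + w*(5*d - 15) - 5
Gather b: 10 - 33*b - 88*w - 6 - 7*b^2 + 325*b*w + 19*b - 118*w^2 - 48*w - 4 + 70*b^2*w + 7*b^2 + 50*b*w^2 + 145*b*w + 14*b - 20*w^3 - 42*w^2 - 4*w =70*b^2*w + b*(50*w^2 + 470*w) - 20*w^3 - 160*w^2 - 140*w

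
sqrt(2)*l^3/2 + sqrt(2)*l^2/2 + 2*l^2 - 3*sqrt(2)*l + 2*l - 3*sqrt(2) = (l - sqrt(2))*(l + 3*sqrt(2))*(sqrt(2)*l/2 + sqrt(2)/2)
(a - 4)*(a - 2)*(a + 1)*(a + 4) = a^4 - a^3 - 18*a^2 + 16*a + 32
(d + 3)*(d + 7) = d^2 + 10*d + 21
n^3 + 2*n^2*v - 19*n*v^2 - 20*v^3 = (n - 4*v)*(n + v)*(n + 5*v)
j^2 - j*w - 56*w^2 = (j - 8*w)*(j + 7*w)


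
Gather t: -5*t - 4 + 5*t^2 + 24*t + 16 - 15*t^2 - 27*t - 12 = -10*t^2 - 8*t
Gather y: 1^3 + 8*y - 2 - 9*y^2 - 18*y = -9*y^2 - 10*y - 1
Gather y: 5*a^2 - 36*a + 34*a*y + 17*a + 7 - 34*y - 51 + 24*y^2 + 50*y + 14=5*a^2 - 19*a + 24*y^2 + y*(34*a + 16) - 30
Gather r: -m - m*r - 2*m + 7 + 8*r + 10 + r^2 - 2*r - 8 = -3*m + r^2 + r*(6 - m) + 9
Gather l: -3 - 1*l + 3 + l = 0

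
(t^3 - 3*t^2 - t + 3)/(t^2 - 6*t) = (t^3 - 3*t^2 - t + 3)/(t*(t - 6))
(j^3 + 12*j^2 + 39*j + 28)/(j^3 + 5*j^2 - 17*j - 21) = (j + 4)/(j - 3)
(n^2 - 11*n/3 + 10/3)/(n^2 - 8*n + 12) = (n - 5/3)/(n - 6)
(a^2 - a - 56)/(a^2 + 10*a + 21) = (a - 8)/(a + 3)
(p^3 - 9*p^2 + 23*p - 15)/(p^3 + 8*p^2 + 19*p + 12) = (p^3 - 9*p^2 + 23*p - 15)/(p^3 + 8*p^2 + 19*p + 12)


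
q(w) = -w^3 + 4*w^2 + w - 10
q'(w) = -3*w^2 + 8*w + 1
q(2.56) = 2.00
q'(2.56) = 1.82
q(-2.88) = 44.19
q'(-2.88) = -46.92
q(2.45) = 1.75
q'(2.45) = 2.59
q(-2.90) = 45.13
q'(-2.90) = -47.43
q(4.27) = -10.65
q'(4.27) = -19.54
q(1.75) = -1.36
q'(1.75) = 5.81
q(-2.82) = 41.42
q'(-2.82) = -45.42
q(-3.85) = 102.51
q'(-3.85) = -74.27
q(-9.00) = 1034.00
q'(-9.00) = -314.00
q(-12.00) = 2282.00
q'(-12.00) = -527.00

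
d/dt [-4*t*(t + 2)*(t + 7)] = -12*t^2 - 72*t - 56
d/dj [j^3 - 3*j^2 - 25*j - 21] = 3*j^2 - 6*j - 25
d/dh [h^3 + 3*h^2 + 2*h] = 3*h^2 + 6*h + 2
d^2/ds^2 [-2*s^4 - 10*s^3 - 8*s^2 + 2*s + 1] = -24*s^2 - 60*s - 16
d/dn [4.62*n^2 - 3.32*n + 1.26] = 9.24*n - 3.32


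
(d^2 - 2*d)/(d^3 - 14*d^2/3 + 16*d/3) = 3/(3*d - 8)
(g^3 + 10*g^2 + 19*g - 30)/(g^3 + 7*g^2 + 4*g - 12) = (g + 5)/(g + 2)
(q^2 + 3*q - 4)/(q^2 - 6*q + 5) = (q + 4)/(q - 5)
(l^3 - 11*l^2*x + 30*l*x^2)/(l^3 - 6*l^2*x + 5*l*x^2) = (-l + 6*x)/(-l + x)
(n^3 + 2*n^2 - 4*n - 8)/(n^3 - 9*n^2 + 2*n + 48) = (n^2 - 4)/(n^2 - 11*n + 24)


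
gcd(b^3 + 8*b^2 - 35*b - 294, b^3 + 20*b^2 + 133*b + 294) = b^2 + 14*b + 49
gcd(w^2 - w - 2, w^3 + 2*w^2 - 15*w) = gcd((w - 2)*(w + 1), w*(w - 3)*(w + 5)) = 1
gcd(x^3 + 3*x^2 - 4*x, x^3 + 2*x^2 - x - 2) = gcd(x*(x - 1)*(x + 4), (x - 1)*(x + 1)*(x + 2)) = x - 1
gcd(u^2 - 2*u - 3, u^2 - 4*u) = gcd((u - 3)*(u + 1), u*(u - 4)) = 1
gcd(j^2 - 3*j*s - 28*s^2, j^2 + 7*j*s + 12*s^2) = j + 4*s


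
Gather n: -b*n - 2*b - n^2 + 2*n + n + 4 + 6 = -2*b - n^2 + n*(3 - b) + 10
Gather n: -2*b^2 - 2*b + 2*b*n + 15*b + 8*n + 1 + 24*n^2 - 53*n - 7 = -2*b^2 + 13*b + 24*n^2 + n*(2*b - 45) - 6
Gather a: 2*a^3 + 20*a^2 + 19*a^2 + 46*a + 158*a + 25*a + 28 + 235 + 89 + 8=2*a^3 + 39*a^2 + 229*a + 360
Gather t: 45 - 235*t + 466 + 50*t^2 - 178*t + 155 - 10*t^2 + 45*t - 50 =40*t^2 - 368*t + 616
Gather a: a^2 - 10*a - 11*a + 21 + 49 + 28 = a^2 - 21*a + 98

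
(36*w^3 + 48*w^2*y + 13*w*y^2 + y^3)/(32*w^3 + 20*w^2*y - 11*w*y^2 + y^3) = (36*w^2 + 12*w*y + y^2)/(32*w^2 - 12*w*y + y^2)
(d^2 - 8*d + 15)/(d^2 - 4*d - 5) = (d - 3)/(d + 1)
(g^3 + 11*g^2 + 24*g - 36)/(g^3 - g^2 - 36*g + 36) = (g + 6)/(g - 6)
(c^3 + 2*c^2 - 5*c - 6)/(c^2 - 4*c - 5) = (c^2 + c - 6)/(c - 5)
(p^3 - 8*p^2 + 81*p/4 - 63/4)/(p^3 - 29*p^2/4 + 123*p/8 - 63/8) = 2*(2*p - 3)/(4*p - 3)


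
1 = 1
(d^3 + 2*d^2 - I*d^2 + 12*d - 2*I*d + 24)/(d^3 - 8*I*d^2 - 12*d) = (d^3 + d^2*(2 - I) + 2*d*(6 - I) + 24)/(d*(d^2 - 8*I*d - 12))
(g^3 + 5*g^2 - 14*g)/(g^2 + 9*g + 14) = g*(g - 2)/(g + 2)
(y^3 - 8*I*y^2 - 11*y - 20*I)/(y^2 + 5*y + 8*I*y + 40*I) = (y^3 - 8*I*y^2 - 11*y - 20*I)/(y^2 + y*(5 + 8*I) + 40*I)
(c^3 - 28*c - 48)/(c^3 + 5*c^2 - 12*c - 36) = (c^2 - 2*c - 24)/(c^2 + 3*c - 18)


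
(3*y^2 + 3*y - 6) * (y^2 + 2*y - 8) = 3*y^4 + 9*y^3 - 24*y^2 - 36*y + 48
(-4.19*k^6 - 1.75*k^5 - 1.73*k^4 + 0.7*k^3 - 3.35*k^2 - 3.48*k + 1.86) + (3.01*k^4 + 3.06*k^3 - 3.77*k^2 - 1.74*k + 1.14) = -4.19*k^6 - 1.75*k^5 + 1.28*k^4 + 3.76*k^3 - 7.12*k^2 - 5.22*k + 3.0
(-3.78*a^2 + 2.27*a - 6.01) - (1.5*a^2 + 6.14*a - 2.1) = -5.28*a^2 - 3.87*a - 3.91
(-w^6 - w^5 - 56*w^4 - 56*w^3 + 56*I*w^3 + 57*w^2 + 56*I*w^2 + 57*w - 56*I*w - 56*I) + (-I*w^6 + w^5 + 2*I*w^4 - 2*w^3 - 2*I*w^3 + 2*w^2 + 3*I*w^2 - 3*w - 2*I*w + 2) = -w^6 - I*w^6 - 56*w^4 + 2*I*w^4 - 58*w^3 + 54*I*w^3 + 59*w^2 + 59*I*w^2 + 54*w - 58*I*w + 2 - 56*I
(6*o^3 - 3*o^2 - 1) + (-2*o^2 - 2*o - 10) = 6*o^3 - 5*o^2 - 2*o - 11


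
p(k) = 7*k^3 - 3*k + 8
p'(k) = 21*k^2 - 3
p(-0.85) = 6.25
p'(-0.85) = 12.17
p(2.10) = 66.53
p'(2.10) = 89.61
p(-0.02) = 8.06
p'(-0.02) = -2.99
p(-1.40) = -7.01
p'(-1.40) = 38.16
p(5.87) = 1406.22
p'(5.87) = 720.59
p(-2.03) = -44.47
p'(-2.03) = 83.54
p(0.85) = 9.75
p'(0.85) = 12.17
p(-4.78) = -742.17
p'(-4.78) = 476.82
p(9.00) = 5084.00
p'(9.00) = 1698.00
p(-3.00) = -172.00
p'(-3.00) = 186.00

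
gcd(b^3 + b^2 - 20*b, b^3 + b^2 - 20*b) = b^3 + b^2 - 20*b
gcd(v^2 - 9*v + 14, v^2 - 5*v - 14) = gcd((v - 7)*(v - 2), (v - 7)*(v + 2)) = v - 7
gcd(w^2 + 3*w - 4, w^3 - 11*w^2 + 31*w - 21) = w - 1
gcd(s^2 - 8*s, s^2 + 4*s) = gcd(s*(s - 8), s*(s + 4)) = s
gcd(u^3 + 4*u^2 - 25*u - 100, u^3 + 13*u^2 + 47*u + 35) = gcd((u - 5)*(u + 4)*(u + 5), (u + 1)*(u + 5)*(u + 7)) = u + 5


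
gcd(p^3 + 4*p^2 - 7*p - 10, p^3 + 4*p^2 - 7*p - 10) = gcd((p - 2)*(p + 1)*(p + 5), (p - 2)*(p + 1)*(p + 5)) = p^3 + 4*p^2 - 7*p - 10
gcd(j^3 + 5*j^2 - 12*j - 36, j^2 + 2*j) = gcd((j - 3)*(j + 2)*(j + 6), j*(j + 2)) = j + 2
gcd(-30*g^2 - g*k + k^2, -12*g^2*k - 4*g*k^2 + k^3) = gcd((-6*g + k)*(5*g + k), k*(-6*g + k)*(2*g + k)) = 6*g - k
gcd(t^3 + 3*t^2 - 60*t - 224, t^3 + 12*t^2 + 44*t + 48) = t + 4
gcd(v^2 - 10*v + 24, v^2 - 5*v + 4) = v - 4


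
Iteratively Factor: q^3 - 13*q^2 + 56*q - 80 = (q - 4)*(q^2 - 9*q + 20) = (q - 4)^2*(q - 5)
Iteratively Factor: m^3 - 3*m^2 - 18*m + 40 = (m + 4)*(m^2 - 7*m + 10) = (m - 2)*(m + 4)*(m - 5)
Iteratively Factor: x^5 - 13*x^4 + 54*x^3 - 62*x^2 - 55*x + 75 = (x + 1)*(x^4 - 14*x^3 + 68*x^2 - 130*x + 75) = (x - 5)*(x + 1)*(x^3 - 9*x^2 + 23*x - 15) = (x - 5)*(x - 1)*(x + 1)*(x^2 - 8*x + 15) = (x - 5)^2*(x - 1)*(x + 1)*(x - 3)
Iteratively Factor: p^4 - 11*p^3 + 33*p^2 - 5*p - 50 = (p + 1)*(p^3 - 12*p^2 + 45*p - 50) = (p - 2)*(p + 1)*(p^2 - 10*p + 25) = (p - 5)*(p - 2)*(p + 1)*(p - 5)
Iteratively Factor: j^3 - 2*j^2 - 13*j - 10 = (j + 2)*(j^2 - 4*j - 5) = (j - 5)*(j + 2)*(j + 1)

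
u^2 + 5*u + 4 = (u + 1)*(u + 4)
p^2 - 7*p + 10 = (p - 5)*(p - 2)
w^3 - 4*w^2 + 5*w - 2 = (w - 2)*(w - 1)^2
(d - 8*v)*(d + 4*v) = d^2 - 4*d*v - 32*v^2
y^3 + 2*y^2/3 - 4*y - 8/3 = (y - 2)*(y + 2/3)*(y + 2)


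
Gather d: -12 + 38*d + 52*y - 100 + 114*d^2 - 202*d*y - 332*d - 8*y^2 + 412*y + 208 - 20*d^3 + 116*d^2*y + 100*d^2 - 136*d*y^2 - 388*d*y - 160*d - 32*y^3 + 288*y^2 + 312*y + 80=-20*d^3 + d^2*(116*y + 214) + d*(-136*y^2 - 590*y - 454) - 32*y^3 + 280*y^2 + 776*y + 176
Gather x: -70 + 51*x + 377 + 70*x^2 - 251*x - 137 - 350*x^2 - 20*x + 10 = -280*x^2 - 220*x + 180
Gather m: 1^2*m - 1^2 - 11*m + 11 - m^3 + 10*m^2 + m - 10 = -m^3 + 10*m^2 - 9*m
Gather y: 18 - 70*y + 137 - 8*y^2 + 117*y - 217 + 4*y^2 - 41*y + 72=-4*y^2 + 6*y + 10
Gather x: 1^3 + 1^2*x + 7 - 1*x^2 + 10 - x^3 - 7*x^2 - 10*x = -x^3 - 8*x^2 - 9*x + 18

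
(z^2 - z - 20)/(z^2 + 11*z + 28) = (z - 5)/(z + 7)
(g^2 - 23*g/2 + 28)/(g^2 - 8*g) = (g - 7/2)/g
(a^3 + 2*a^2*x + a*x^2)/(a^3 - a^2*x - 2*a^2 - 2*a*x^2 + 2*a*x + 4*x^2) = a*(-a - x)/(-a^2 + 2*a*x + 2*a - 4*x)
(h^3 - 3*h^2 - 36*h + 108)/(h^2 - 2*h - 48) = (h^2 - 9*h + 18)/(h - 8)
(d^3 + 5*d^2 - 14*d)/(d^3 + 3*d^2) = (d^2 + 5*d - 14)/(d*(d + 3))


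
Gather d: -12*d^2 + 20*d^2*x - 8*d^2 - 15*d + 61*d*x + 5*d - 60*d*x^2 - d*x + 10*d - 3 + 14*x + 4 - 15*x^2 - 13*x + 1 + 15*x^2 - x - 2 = d^2*(20*x - 20) + d*(-60*x^2 + 60*x)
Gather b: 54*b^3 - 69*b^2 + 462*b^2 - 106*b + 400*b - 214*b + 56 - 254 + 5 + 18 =54*b^3 + 393*b^2 + 80*b - 175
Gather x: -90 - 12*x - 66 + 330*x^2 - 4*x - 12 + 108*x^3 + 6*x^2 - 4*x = 108*x^3 + 336*x^2 - 20*x - 168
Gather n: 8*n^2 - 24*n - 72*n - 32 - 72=8*n^2 - 96*n - 104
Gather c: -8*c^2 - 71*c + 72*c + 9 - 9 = -8*c^2 + c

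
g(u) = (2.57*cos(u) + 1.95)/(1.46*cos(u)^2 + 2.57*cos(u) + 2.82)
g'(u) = (2.92*sin(u)*cos(u) + 2.57*sin(u))*(2.57*cos(u) + 1.95)/(1.46*cos(u)^2 + 2.57*cos(u) + 2.82)^2 - 2.57*sin(u)/(1.46*cos(u)^2 + 2.57*cos(u) + 2.82) = (3.7522*cos(u)^2 + 5.694*cos(u) - 2.2359)*sin(u)/(2.1316*cos(u)^4 + 7.5044*cos(u)^3 + 14.8393*cos(u)^2 + 14.4948*cos(u) + 7.9524)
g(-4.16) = 0.32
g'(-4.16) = -1.02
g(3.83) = -0.02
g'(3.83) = 0.96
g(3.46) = -0.29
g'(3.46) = 0.46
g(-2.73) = -0.24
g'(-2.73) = 0.60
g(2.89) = -0.32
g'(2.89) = -0.36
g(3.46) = -0.29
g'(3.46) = 0.46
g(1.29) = 0.73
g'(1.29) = -0.03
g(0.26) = 0.66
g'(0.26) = 0.04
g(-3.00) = -0.35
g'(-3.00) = 0.20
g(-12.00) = 0.68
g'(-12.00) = 0.08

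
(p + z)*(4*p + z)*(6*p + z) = 24*p^3 + 34*p^2*z + 11*p*z^2 + z^3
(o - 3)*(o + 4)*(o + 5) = o^3 + 6*o^2 - 7*o - 60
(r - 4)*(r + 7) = r^2 + 3*r - 28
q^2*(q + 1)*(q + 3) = q^4 + 4*q^3 + 3*q^2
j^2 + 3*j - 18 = (j - 3)*(j + 6)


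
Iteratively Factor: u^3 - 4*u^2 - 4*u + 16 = (u - 4)*(u^2 - 4) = (u - 4)*(u + 2)*(u - 2)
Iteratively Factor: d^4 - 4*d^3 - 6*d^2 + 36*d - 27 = (d - 3)*(d^3 - d^2 - 9*d + 9) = (d - 3)*(d - 1)*(d^2 - 9) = (d - 3)^2*(d - 1)*(d + 3)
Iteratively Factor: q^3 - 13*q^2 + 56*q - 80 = (q - 5)*(q^2 - 8*q + 16) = (q - 5)*(q - 4)*(q - 4)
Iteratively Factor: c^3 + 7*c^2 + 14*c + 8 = (c + 1)*(c^2 + 6*c + 8) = (c + 1)*(c + 4)*(c + 2)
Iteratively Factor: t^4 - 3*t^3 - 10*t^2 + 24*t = (t - 4)*(t^3 + t^2 - 6*t) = (t - 4)*(t - 2)*(t^2 + 3*t) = (t - 4)*(t - 2)*(t + 3)*(t)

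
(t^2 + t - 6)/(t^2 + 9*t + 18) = (t - 2)/(t + 6)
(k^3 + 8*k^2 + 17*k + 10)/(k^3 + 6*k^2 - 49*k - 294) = (k^3 + 8*k^2 + 17*k + 10)/(k^3 + 6*k^2 - 49*k - 294)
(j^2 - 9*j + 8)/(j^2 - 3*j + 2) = (j - 8)/(j - 2)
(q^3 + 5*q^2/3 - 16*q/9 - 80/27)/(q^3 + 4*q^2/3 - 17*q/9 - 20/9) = (q + 4/3)/(q + 1)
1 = 1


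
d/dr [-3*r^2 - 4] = -6*r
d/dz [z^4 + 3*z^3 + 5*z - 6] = 4*z^3 + 9*z^2 + 5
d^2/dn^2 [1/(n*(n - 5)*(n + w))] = 2*(n^2*(n - 5)^2 + n^2*(n - 5)*(n + w) + n^2*(n + w)^2 + n*(n - 5)^2*(n + w) + n*(n - 5)*(n + w)^2 + (n - 5)^2*(n + w)^2)/(n^3*(n - 5)^3*(n + w)^3)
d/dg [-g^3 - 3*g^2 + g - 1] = -3*g^2 - 6*g + 1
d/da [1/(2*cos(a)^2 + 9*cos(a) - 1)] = (4*cos(a) + 9)*sin(a)/(9*cos(a) + cos(2*a))^2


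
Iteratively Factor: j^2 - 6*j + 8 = (j - 4)*(j - 2)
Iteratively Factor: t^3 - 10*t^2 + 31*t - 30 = (t - 3)*(t^2 - 7*t + 10) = (t - 3)*(t - 2)*(t - 5)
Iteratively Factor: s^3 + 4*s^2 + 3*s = (s + 1)*(s^2 + 3*s) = s*(s + 1)*(s + 3)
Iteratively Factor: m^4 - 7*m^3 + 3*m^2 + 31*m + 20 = (m - 5)*(m^3 - 2*m^2 - 7*m - 4) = (m - 5)*(m + 1)*(m^2 - 3*m - 4) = (m - 5)*(m - 4)*(m + 1)*(m + 1)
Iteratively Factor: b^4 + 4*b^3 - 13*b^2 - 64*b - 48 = (b + 1)*(b^3 + 3*b^2 - 16*b - 48) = (b - 4)*(b + 1)*(b^2 + 7*b + 12) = (b - 4)*(b + 1)*(b + 4)*(b + 3)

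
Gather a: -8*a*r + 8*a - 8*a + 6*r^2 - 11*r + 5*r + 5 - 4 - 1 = -8*a*r + 6*r^2 - 6*r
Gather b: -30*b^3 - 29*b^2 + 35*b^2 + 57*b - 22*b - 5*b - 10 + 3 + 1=-30*b^3 + 6*b^2 + 30*b - 6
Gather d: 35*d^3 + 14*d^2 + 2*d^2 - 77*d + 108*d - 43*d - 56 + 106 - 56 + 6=35*d^3 + 16*d^2 - 12*d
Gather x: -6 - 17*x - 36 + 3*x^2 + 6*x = 3*x^2 - 11*x - 42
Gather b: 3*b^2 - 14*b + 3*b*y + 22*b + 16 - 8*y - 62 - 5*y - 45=3*b^2 + b*(3*y + 8) - 13*y - 91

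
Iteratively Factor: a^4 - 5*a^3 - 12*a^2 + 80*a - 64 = (a + 4)*(a^3 - 9*a^2 + 24*a - 16) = (a - 1)*(a + 4)*(a^2 - 8*a + 16) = (a - 4)*(a - 1)*(a + 4)*(a - 4)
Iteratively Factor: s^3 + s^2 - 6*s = (s)*(s^2 + s - 6) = s*(s + 3)*(s - 2)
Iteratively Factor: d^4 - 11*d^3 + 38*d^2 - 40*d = (d - 4)*(d^3 - 7*d^2 + 10*d) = d*(d - 4)*(d^2 - 7*d + 10) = d*(d - 5)*(d - 4)*(d - 2)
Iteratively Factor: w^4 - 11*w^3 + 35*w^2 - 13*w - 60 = (w - 3)*(w^3 - 8*w^2 + 11*w + 20) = (w - 5)*(w - 3)*(w^2 - 3*w - 4) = (w - 5)*(w - 3)*(w + 1)*(w - 4)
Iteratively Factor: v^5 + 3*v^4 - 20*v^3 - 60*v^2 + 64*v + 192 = (v - 2)*(v^4 + 5*v^3 - 10*v^2 - 80*v - 96) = (v - 2)*(v + 4)*(v^3 + v^2 - 14*v - 24) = (v - 2)*(v + 2)*(v + 4)*(v^2 - v - 12) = (v - 4)*(v - 2)*(v + 2)*(v + 4)*(v + 3)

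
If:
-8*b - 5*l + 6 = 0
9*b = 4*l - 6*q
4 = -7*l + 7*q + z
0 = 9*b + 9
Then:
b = -1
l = 14/5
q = 101/30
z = 1/30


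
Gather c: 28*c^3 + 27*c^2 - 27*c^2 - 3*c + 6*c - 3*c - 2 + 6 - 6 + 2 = 28*c^3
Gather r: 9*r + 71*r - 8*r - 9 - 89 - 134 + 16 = 72*r - 216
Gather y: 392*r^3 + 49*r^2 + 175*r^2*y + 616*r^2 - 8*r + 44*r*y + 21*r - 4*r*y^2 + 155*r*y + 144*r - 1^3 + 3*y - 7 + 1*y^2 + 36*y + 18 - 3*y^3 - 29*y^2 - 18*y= 392*r^3 + 665*r^2 + 157*r - 3*y^3 + y^2*(-4*r - 28) + y*(175*r^2 + 199*r + 21) + 10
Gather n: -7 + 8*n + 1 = 8*n - 6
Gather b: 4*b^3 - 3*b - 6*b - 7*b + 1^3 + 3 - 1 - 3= 4*b^3 - 16*b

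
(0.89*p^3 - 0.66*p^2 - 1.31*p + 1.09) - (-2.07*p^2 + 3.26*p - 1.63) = 0.89*p^3 + 1.41*p^2 - 4.57*p + 2.72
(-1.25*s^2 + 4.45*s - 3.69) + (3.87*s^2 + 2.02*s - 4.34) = 2.62*s^2 + 6.47*s - 8.03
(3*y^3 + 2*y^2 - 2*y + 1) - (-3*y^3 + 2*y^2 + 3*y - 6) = 6*y^3 - 5*y + 7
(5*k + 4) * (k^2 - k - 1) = 5*k^3 - k^2 - 9*k - 4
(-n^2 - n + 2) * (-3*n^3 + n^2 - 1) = 3*n^5 + 2*n^4 - 7*n^3 + 3*n^2 + n - 2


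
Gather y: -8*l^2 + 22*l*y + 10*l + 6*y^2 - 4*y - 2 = -8*l^2 + 10*l + 6*y^2 + y*(22*l - 4) - 2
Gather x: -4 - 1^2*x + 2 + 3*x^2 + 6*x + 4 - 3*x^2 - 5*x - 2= 0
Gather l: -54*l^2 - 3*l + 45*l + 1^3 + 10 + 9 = -54*l^2 + 42*l + 20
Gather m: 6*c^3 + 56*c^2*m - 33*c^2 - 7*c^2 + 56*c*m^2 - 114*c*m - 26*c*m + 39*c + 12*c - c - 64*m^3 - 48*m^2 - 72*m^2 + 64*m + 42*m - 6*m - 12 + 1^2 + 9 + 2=6*c^3 - 40*c^2 + 50*c - 64*m^3 + m^2*(56*c - 120) + m*(56*c^2 - 140*c + 100)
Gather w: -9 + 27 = 18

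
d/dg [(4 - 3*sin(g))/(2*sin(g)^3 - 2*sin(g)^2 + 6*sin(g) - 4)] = (6*sin(g)^3 - 15*sin(g)^2 + 8*sin(g) - 6)*cos(g)/(2*(sin(g)^3 - sin(g)^2 + 3*sin(g) - 2)^2)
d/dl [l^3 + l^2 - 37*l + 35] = 3*l^2 + 2*l - 37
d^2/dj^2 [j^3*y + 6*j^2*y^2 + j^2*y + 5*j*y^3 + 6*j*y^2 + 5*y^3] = 2*y*(3*j + 6*y + 1)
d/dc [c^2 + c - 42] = 2*c + 1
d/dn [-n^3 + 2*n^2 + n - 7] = -3*n^2 + 4*n + 1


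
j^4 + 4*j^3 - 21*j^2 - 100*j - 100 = (j - 5)*(j + 2)^2*(j + 5)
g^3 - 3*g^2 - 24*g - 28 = (g - 7)*(g + 2)^2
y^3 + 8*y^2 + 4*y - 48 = (y - 2)*(y + 4)*(y + 6)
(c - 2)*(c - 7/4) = c^2 - 15*c/4 + 7/2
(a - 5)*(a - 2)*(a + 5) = a^3 - 2*a^2 - 25*a + 50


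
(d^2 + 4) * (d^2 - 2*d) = d^4 - 2*d^3 + 4*d^2 - 8*d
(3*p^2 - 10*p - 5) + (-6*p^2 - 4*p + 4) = -3*p^2 - 14*p - 1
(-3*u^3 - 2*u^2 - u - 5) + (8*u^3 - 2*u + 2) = 5*u^3 - 2*u^2 - 3*u - 3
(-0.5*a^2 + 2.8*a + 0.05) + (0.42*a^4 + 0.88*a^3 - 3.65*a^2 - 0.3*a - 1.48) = 0.42*a^4 + 0.88*a^3 - 4.15*a^2 + 2.5*a - 1.43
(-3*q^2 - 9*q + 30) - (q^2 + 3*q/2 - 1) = -4*q^2 - 21*q/2 + 31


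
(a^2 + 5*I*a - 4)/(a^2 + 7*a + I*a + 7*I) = (a + 4*I)/(a + 7)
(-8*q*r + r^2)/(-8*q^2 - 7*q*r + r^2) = r/(q + r)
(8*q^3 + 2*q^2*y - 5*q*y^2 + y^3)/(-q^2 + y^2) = (8*q^2 - 6*q*y + y^2)/(-q + y)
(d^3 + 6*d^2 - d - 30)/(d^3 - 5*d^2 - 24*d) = (d^2 + 3*d - 10)/(d*(d - 8))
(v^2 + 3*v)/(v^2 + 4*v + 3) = v/(v + 1)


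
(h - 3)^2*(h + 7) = h^3 + h^2 - 33*h + 63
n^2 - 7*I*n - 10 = (n - 5*I)*(n - 2*I)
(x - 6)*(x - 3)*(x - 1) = x^3 - 10*x^2 + 27*x - 18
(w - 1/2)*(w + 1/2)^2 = w^3 + w^2/2 - w/4 - 1/8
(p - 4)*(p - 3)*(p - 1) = p^3 - 8*p^2 + 19*p - 12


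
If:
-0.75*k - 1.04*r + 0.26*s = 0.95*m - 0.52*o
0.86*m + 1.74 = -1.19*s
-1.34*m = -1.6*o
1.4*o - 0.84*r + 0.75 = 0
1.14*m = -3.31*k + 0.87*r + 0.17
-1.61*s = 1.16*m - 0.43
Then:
No Solution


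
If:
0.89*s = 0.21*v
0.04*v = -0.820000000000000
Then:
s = -4.84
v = -20.50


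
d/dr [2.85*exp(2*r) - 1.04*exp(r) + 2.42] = (5.7*exp(r) - 1.04)*exp(r)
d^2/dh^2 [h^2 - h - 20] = 2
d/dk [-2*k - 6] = -2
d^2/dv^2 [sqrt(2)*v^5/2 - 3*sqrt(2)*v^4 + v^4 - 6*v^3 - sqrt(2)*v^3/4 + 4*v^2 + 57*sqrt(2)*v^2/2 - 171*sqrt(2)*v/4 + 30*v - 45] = 10*sqrt(2)*v^3 - 36*sqrt(2)*v^2 + 12*v^2 - 36*v - 3*sqrt(2)*v/2 + 8 + 57*sqrt(2)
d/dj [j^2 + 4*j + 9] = 2*j + 4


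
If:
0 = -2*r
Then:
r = 0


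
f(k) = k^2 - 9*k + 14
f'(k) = 2*k - 9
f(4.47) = -6.25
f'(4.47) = -0.06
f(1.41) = 3.30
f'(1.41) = -6.18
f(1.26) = 4.25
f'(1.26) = -6.48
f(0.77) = 7.66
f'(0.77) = -7.46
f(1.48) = 2.87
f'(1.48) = -6.04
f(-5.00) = 84.00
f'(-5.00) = -19.00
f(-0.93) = 23.23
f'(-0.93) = -10.86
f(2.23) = -1.10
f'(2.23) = -4.54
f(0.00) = 14.00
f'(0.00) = -9.00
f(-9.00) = 176.00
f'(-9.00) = -27.00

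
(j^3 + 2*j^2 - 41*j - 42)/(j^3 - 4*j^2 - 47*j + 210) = (j + 1)/(j - 5)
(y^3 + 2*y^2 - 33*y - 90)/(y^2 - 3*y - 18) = y + 5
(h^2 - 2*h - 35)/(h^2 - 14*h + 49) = (h + 5)/(h - 7)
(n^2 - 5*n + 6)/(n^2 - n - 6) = (n - 2)/(n + 2)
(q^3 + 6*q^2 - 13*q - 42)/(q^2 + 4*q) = (q^3 + 6*q^2 - 13*q - 42)/(q*(q + 4))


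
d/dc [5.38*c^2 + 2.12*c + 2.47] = 10.76*c + 2.12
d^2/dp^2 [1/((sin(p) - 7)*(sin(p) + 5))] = (-4*sin(p)^4 + 6*sin(p)^3 - 138*sin(p)^2 + 58*sin(p) + 78)/((sin(p) - 7)^3*(sin(p) + 5)^3)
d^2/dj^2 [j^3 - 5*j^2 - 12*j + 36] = 6*j - 10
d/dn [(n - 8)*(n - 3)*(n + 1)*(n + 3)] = 4*n^3 - 21*n^2 - 34*n + 63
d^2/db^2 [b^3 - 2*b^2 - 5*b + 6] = 6*b - 4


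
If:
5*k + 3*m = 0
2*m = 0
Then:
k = 0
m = 0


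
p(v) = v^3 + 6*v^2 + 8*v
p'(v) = 3*v^2 + 12*v + 8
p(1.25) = 21.33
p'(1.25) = 27.69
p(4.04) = 196.19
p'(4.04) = 105.44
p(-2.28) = 1.10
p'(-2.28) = -3.76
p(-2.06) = 0.24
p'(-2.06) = -3.99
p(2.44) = 69.77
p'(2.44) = 55.14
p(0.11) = 0.95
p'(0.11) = 9.36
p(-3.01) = 3.01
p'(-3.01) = -0.94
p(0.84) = 11.55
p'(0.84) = 20.20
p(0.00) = 0.00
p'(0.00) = 8.00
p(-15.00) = -2145.00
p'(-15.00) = 503.00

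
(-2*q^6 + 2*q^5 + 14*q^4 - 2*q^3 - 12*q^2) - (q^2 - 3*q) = -2*q^6 + 2*q^5 + 14*q^4 - 2*q^3 - 13*q^2 + 3*q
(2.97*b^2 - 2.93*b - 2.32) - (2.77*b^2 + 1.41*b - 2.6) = 0.2*b^2 - 4.34*b + 0.28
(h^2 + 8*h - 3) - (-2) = h^2 + 8*h - 1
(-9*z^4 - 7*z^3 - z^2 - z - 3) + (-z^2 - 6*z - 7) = -9*z^4 - 7*z^3 - 2*z^2 - 7*z - 10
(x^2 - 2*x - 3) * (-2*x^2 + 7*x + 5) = -2*x^4 + 11*x^3 - 3*x^2 - 31*x - 15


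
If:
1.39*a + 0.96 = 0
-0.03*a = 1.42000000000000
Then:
No Solution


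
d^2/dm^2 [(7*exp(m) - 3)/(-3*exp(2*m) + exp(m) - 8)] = (-63*exp(4*m) + 87*exp(3*m) + 981*exp(2*m) - 341*exp(m) - 424)*exp(m)/(27*exp(6*m) - 27*exp(5*m) + 225*exp(4*m) - 145*exp(3*m) + 600*exp(2*m) - 192*exp(m) + 512)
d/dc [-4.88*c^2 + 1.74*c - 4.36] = 1.74 - 9.76*c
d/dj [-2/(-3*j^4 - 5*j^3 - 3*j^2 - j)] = 2*(-12*j^3 - 15*j^2 - 6*j - 1)/(j^2*(3*j^3 + 5*j^2 + 3*j + 1)^2)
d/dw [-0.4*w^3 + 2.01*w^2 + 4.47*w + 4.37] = -1.2*w^2 + 4.02*w + 4.47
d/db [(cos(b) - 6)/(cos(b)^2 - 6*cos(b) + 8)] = (cos(b)^2 - 12*cos(b) + 28)*sin(b)/(cos(b)^2 - 6*cos(b) + 8)^2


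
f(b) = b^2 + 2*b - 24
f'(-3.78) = -5.56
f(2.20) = -14.76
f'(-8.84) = -15.68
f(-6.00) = 0.00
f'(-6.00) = -10.00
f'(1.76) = 5.52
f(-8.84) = 36.47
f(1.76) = -17.38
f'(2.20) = 6.40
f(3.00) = -9.00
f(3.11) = -8.11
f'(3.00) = 8.00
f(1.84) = -16.93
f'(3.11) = 8.22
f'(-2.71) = -3.42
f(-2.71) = -22.08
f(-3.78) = -17.27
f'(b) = 2*b + 2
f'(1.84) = 5.68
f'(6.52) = 15.04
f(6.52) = 31.55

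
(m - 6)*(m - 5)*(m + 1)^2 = m^4 - 9*m^3 + 9*m^2 + 49*m + 30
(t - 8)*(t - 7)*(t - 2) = t^3 - 17*t^2 + 86*t - 112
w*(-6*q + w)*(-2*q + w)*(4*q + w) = 48*q^3*w - 20*q^2*w^2 - 4*q*w^3 + w^4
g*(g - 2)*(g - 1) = g^3 - 3*g^2 + 2*g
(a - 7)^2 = a^2 - 14*a + 49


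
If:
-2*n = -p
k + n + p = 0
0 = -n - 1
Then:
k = 3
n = -1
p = -2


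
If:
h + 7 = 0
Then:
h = -7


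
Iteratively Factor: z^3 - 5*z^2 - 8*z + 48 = (z - 4)*(z^2 - z - 12) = (z - 4)*(z + 3)*(z - 4)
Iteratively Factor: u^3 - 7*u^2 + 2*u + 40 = (u - 5)*(u^2 - 2*u - 8) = (u - 5)*(u + 2)*(u - 4)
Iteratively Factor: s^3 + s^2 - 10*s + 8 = (s - 1)*(s^2 + 2*s - 8) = (s - 2)*(s - 1)*(s + 4)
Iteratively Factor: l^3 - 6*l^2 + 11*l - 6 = (l - 3)*(l^2 - 3*l + 2) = (l - 3)*(l - 2)*(l - 1)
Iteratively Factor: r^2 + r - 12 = (r + 4)*(r - 3)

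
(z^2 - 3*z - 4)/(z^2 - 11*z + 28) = (z + 1)/(z - 7)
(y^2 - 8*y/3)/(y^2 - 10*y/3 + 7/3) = y*(3*y - 8)/(3*y^2 - 10*y + 7)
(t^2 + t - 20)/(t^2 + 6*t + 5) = (t - 4)/(t + 1)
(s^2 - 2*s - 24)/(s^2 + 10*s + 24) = (s - 6)/(s + 6)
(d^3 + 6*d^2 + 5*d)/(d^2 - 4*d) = (d^2 + 6*d + 5)/(d - 4)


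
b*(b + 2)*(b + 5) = b^3 + 7*b^2 + 10*b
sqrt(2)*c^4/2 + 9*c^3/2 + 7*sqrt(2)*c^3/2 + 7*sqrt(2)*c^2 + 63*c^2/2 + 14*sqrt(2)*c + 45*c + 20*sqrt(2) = (c + 5)*(c + sqrt(2)/2)*(c + 4*sqrt(2))*(sqrt(2)*c/2 + sqrt(2))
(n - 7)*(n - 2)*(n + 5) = n^3 - 4*n^2 - 31*n + 70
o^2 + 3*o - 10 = (o - 2)*(o + 5)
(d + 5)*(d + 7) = d^2 + 12*d + 35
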